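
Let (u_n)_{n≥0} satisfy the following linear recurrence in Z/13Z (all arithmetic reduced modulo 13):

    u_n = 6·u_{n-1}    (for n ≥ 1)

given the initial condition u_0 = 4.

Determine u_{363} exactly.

u_1 = 6·4 = 11
u_2 = 6·11 = 1
u_3 = 6·1 = 6
u_4 = 6·6 = 10
u_5 = 6·10 = 8
u_6 = 6·8 = 9
u_7 = 6·9 = 2
u_8 = 6·2 = 12
u_9 = 6·12 = 7
u_10 = 6·7 = 3
u_11 = 6·3 = 5
u_12 = 6·5 = 4
(u_12) = (4) = (u_0), so the sequence has period 12.
363 ≡ 3 (mod 12), hence u_363 = u_3 = 6.

6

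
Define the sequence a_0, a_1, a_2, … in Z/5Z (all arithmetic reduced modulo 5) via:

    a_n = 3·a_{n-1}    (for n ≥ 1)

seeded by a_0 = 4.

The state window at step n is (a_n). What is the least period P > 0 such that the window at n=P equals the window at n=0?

4

n=0: window = (4)
n=1: window = (2)
n=2: window = (1)
n=3: window = (3)
n=4: window = (4)
window at n=4 equals window at n=0 → period = 4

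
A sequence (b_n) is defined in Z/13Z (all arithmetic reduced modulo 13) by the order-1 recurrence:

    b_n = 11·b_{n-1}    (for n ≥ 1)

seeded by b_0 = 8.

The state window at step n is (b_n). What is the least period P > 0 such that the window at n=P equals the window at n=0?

12

n=0: window = (8)
n=1: window = (10)
n=2: window = (6)
n=3: window = (1)
n=4: window = (11)
n=5: window = (4)
n=6: window = (5)
n=7: window = (3)
n=8: window = (7)
n=9: window = (12)
n=10: window = (2)
n=11: window = (9)
n=12: window = (8)
window at n=12 equals window at n=0 → period = 12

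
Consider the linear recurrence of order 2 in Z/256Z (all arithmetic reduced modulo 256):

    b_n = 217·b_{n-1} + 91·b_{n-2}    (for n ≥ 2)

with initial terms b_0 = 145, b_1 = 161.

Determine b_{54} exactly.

b_2 = 217·161 + 91·145 = 4
b_3 = 217·4 + 91·161 = 159
b_4 = 217·159 + 91·4 = 51
b_5 = 217·51 + 91·159 = 192
b_6 = 217·192 + 91·51 = 225
b_7 = 217·225 + 91·192 = 249
b_8 = 217·249 + 91·225 = 12
b_9 = 217·12 + 91·249 = 175
b_10 = 217·175 + 91·12 = 155
b_11 = 217·155 + 91·175 = 152
b_12 = 217·152 + 91·155 = 241
b_13 = 217·241 + 91·152 = 81
b_14 = 217·81 + 91·241 = 84
b_15 = 217·84 + 91·81 = 255
b_16 = 217·255 + 91·84 = 3
b_17 = 217·3 + 91·255 = 48
b_18 = 217·48 + 91·3 = 193
b_19 = 217·193 + 91·48 = 169
b_20 = 217·169 + 91·193 = 220
b_21 = 217·220 + 91·169 = 143
b_22 = 217·143 + 91·220 = 107
b_23 = 217·107 + 91·143 = 136
b_24 = 217·136 + 91·107 = 81
b_25 = 217·81 + 91·136 = 1
b_26 = 217·1 + 91·81 = 164
b_27 = 217·164 + 91·1 = 95
b_28 = 217·95 + 91·164 = 211
b_29 = 217·211 + 91·95 = 160
b_30 = 217·160 + 91·211 = 161
b_31 = 217·161 + 91·160 = 89
b_32 = 217·89 + 91·161 = 172
b_33 = 217·172 + 91·89 = 111
b_34 = 217·111 + 91·172 = 59
b_35 = 217·59 + 91·111 = 120
b_36 = 217·120 + 91·59 = 177
b_37 = 217·177 + 91·120 = 177
b_38 = 217·177 + 91·177 = 244
b_39 = 217·244 + 91·177 = 191
b_40 = 217·191 + 91·244 = 163
b_41 = 217·163 + 91·191 = 16
b_42 = 217·16 + 91·163 = 129
b_43 = 217·129 + 91·16 = 9
b_44 = 217·9 + 91·129 = 124
b_45 = 217·124 + 91·9 = 79
b_46 = 217·79 + 91·124 = 11
b_47 = 217·11 + 91·79 = 104
b_48 = 217·104 + 91·11 = 17
b_49 = 217·17 + 91·104 = 97
b_50 = 217·97 + 91·17 = 68
b_51 = 217·68 + 91·97 = 31
b_52 = 217·31 + 91·68 = 115
b_53 = 217·115 + 91·31 = 128
b_54 = 217·128 + 91·115 = 97

97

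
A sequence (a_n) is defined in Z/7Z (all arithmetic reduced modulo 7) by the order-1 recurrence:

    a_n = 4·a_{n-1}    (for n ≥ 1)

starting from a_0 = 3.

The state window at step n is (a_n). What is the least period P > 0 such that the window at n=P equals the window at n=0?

3

n=0: window = (3)
n=1: window = (5)
n=2: window = (6)
n=3: window = (3)
window at n=3 equals window at n=0 → period = 3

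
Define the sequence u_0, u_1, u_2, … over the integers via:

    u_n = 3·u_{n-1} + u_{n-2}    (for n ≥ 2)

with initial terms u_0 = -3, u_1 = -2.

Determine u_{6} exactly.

-1047

u_2 = 3·-2 + 1·-3 = -9
u_3 = 3·-9 + 1·-2 = -29
u_4 = 3·-29 + 1·-9 = -96
u_5 = 3·-96 + 1·-29 = -317
u_6 = 3·-317 + 1·-96 = -1047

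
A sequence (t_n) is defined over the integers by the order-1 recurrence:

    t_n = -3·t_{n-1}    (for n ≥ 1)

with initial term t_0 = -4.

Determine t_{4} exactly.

-324

t_1 = -3·-4 = 12
t_2 = -3·12 = -36
t_3 = -3·-36 = 108
t_4 = -3·108 = -324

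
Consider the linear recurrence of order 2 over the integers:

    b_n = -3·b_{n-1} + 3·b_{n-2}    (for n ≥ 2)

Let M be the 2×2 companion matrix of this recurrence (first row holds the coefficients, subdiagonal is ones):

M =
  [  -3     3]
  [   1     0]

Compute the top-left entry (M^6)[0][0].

2457

(M^6)[0][0] is the top entry after applying M 6 times to the unit state (1, 0). Equivalently it is h_{7} for the auxiliary sequence (h_n) obeying the same recurrence with h_1 = 1 and h_i = 0 for 0 ≤ i < 1:
h_2 = -3·1 + 3·0 = -3
h_3 = -3·-3 + 3·1 = 12
h_4 = -3·12 + 3·-3 = -45
h_5 = -3·-45 + 3·12 = 171
h_6 = -3·171 + 3·-45 = -648
h_7 = -3·-648 + 3·171 = 2457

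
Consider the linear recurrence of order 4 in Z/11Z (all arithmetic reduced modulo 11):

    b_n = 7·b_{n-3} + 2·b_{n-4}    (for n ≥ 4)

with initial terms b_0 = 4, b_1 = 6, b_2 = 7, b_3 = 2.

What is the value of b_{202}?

5

b_4 = 0·2 + 0·7 + 7·6 + 2·4 = 6
b_5 = 0·6 + 0·2 + 7·7 + 2·6 = 6
b_6 = 0·6 + 0·6 + 7·2 + 2·7 = 6
b_7 = 0·6 + 0·6 + 7·6 + 2·2 = 2
b_8 = 0·2 + 0·6 + 7·6 + 2·6 = 10
b_9 = 0·10 + 0·2 + 7·6 + 2·6 = 10
Continuing the recurrence:
  b_10 = 4;  b_11 = 8;  b_12 = 2;  b_13 = 4;  b_14 = 9;  b_15 = 8
  b_16 = 10;  b_17 = 5;  b_18 = 8;  b_19 = 9;  b_20 = 0;  b_21 = 0
  b_22 = 2;  b_23 = 7;  b_24 = 0;  b_25 = 3;  b_26 = 9;  b_27 = 3
  b_28 = 10;  b_29 = 3;  b_30 = 6;  b_31 = 10;  b_32 = 8;  b_33 = 4
  b_34 = 5;  b_35 = 10;  b_36 = 0;  b_37 = 10;  b_38 = 3;  b_39 = 9
  b_40 = 4;  b_41 = 8;  b_42 = 3;  b_43 = 2;  b_44 = 9;  b_45 = 4
  b_46 = 9;  b_47 = 1;  b_48 = 2;  b_49 = 5;  b_50 = 3;  b_51 = 5
  b_52 = 6;  b_53 = 9;  b_54 = 8;  b_55 = 8;  b_56 = 9;  b_57 = 8
  b_58 = 6;  b_59 = 2;  b_60 = 8;  b_61 = 3;  b_62 = 4;  b_63 = 5
  b_64 = 4;  b_65 = 1;  b_66 = 10;  b_67 = 5;  b_68 = 4;  b_69 = 6
  b_70 = 0;  b_71 = 5;  b_72 = 6;  b_73 = 1;  b_74 = 2;  b_75 = 8
  b_76 = 8;  b_77 = 5;  b_78 = 5;  b_79 = 6;  b_80 = 7;  b_81 = 1
  b_82 = 8;  b_83 = 6;  b_84 = 10;  b_85 = 3;  b_86 = 3;  b_87 = 5
  b_88 = 8;  b_89 = 5;  b_90 = 8;  b_91 = 0;  b_92 = 7;  b_93 = 0
  b_94 = 5;  b_95 = 5;  b_96 = 3;  b_97 = 2;  b_98 = 1;  b_99 = 9
  b_100 = 9;  b_101 = 0;  b_102 = 10;  b_103 = 4;  b_104 = 7;  b_105 = 4
  b_106 = 4;  b_107 = 2;  b_108 = 9;  b_109 = 3;  b_110 = 0;  b_111 = 1
  b_112 = 6;  b_113 = 6;  b_114 = 7;  b_115 = 0;  b_116 = 10;  b_117 = 6
  b_118 = 3;  b_119 = 4;  b_120 = 7;  b_121 = 0;  b_122 = 1;  b_123 = 2
  b_124 = 3;  b_125 = 7;  b_126 = 5;  b_127 = 3;  b_128 = 0;  b_129 = 5
  b_130 = 9;  b_131 = 6;  b_132 = 2;  b_133 = 7;  b_134 = 5;  b_135 = 4
  b_136 = 9;  b_137 = 5;  b_138 = 5;  b_139 = 5;  b_140 = 9;  b_141 = 1
  b_142 = 1;  b_143 = 7;  b_144 = 3;  b_145 = 9;  b_146 = 7;  b_147 = 2
  b_148 = 3;  b_149 = 1;  b_150 = 6;  b_151 = 3;  b_152 = 2;  b_153 = 0
  b_154 = 0;  b_155 = 9;  b_156 = 4;  b_157 = 0;  b_158 = 8;  b_159 = 2
  b_160 = 8;  b_161 = 1;  b_162 = 8;  b_163 = 5;  b_164 = 1;  b_165 = 3
  b_166 = 7;  b_167 = 6;  b_168 = 1;  b_169 = 0;  b_170 = 1;  b_171 = 8
  b_172 = 2;  b_173 = 7;  b_174 = 3;  b_175 = 8;  b_176 = 9;  b_177 = 2
  b_178 = 7;  b_179 = 2;  b_180 = 10;  b_181 = 9;  b_182 = 6;  b_183 = 8
  b_184 = 6;  b_185 = 5;  b_186 = 2;  b_187 = 3;  b_188 = 3;  b_189 = 2
  b_190 = 3;  b_191 = 5;  b_192 = 9;  b_193 = 3;  b_194 = 8;  b_195 = 7
  b_196 = 6;  b_197 = 7;  b_198 = 10;  b_199 = 1;  b_200 = 6
b_201 = 0·6 + 0·1 + 7·10 + 2·7 = 7
b_202 = 0·7 + 0·6 + 7·1 + 2·10 = 5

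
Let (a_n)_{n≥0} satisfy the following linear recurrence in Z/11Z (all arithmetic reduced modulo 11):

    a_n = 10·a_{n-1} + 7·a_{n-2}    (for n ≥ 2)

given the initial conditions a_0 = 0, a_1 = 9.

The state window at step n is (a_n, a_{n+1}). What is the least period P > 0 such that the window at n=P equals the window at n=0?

n=0: window = (0, 9)
n=1: window = (9, 2)
n=2: window = (2, 6)
n=3: window = (6, 8)
n=4: window = (8, 1)
n=5: window = (1, 0)
n=6: window = (0, 7)
n=7: window = (7, 4)
n=8: window = (4, 1)
n=9: window = (1, 5)
n=10: window = (5, 2)
n=11: window = (2, 0)
n=12: window = (0, 3)
n=13: window = (3, 8)
n=14: window = (8, 2)
n=15: window = (2, 10)
n=16: window = (10, 4)
n=17: window = (4, 0)
n=18: window = (0, 6)
n=19: window = (6, 5)
n=20: window = (5, 4)
n=21: window = (4, 9)
n=22: window = (9, 8)
n=23: window = (8, 0)
n=24: window = (0, 1)
n=25: window = (1, 10)
n=26: window = (10, 8)
n=27: window = (8, 7)
n=28: window = (7, 5)
n=29: window = (5, 0)
n=30: window = (0, 2)
n=31: window = (2, 9)
n=32: window = (9, 5)
n=33: window = (5, 3)
n=34: window = (3, 10)
n=35: window = (10, 0)
n=36: window = (0, 4)
n=37: window = (4, 7)
n=38: window = (7, 10)
n=39: window = (10, 6)
n=40: window = (6, 9)
…
n=58: window = (4, 6)
n=59: window = (6, 0)
n=60: window = (0, 9)
window at n=60 equals window at n=0 → period = 60

60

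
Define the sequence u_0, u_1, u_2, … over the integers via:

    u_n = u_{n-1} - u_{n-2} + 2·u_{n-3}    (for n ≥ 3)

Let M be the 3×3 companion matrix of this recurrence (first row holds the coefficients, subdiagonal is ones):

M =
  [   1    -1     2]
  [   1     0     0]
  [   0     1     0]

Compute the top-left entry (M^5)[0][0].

(M^5)[0][0] is the top entry after applying M 5 times to the unit state (1, 0, 0). Equivalently it is h_{7} for the auxiliary sequence (h_n) obeying the same recurrence with h_2 = 1 and h_i = 0 for 0 ≤ i < 2:
h_3 = 1·1 + -1·0 + 2·0 = 1
h_4 = 1·1 + -1·1 + 2·0 = 0
h_5 = 1·0 + -1·1 + 2·1 = 1
h_6 = 1·1 + -1·0 + 2·1 = 3
h_7 = 1·3 + -1·1 + 2·0 = 2

2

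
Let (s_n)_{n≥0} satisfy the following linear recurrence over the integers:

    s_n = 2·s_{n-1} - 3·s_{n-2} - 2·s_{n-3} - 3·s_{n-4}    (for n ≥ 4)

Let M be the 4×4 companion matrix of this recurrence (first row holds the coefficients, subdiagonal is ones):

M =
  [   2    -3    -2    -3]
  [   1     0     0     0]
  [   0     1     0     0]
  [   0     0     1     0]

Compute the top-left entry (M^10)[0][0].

(M^10)[0][0] is the top entry after applying M 10 times to the unit state (1, 0, 0, 0). Equivalently it is h_{13} for the auxiliary sequence (h_n) obeying the same recurrence with h_3 = 1 and h_i = 0 for 0 ≤ i < 3:
h_4 = 2·1 + -3·0 + -2·0 + -3·0 = 2
h_5 = 2·2 + -3·1 + -2·0 + -3·0 = 1
h_6 = 2·1 + -3·2 + -2·1 + -3·0 = -6
h_7 = 2·-6 + -3·1 + -2·2 + -3·1 = -22
h_8 = 2·-22 + -3·-6 + -2·1 + -3·2 = -34
h_9 = 2·-34 + -3·-22 + -2·-6 + -3·1 = 7
h_10 = 2·7 + -3·-34 + -2·-22 + -3·-6 = 178
h_11 = 2·178 + -3·7 + -2·-34 + -3·-22 = 469
h_12 = 2·469 + -3·178 + -2·7 + -3·-34 = 492
h_13 = 2·492 + -3·469 + -2·178 + -3·7 = -800

-800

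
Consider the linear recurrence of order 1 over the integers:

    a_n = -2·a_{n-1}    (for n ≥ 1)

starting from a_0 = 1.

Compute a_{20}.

1048576

a_1 = -2·1 = -2
a_2 = -2·-2 = 4
a_3 = -2·4 = -8
a_4 = -2·-8 = 16
a_5 = -2·16 = -32
a_6 = -2·-32 = 64
a_7 = -2·64 = -128
a_8 = -2·-128 = 256
a_9 = -2·256 = -512
a_10 = -2·-512 = 1024
a_11 = -2·1024 = -2048
a_12 = -2·-2048 = 4096
a_13 = -2·4096 = -8192
a_14 = -2·-8192 = 16384
a_15 = -2·16384 = -32768
a_16 = -2·-32768 = 65536
a_17 = -2·65536 = -131072
a_18 = -2·-131072 = 262144
a_19 = -2·262144 = -524288
a_20 = -2·-524288 = 1048576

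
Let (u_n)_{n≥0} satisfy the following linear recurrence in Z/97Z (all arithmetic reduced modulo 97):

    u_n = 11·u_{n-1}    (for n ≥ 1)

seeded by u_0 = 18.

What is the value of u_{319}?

u_1 = 11·18 = 4
u_2 = 11·4 = 44
u_3 = 11·44 = 96
u_4 = 11·96 = 86
u_5 = 11·86 = 73
u_6 = 11·73 = 27
u_7 = 11·27 = 6
u_8 = 11·6 = 66
u_9 = 11·66 = 47
u_10 = 11·47 = 32
u_11 = 11·32 = 61
u_12 = 11·61 = 89
u_13 = 11·89 = 9
u_14 = 11·9 = 2
u_15 = 11·2 = 22
u_16 = 11·22 = 48
u_17 = 11·48 = 43
u_18 = 11·43 = 85
u_19 = 11·85 = 62
u_20 = 11·62 = 3
u_21 = 11·3 = 33
u_22 = 11·33 = 72
u_23 = 11·72 = 16
u_24 = 11·16 = 79
u_25 = 11·79 = 93
u_26 = 11·93 = 53
u_27 = 11·53 = 1
u_28 = 11·1 = 11
u_29 = 11·11 = 24
u_30 = 11·24 = 70
u_31 = 11·70 = 91
u_32 = 11·91 = 31
u_33 = 11·31 = 50
u_34 = 11·50 = 65
u_35 = 11·65 = 36
u_36 = 11·36 = 8
u_37 = 11·8 = 88
u_38 = 11·88 = 95
u_39 = 11·95 = 75
u_40 = 11·75 = 49
u_41 = 11·49 = 54
u_42 = 11·54 = 12
u_43 = 11·12 = 35
u_44 = 11·35 = 94
u_45 = 11·94 = 64
u_46 = 11·64 = 25
u_47 = 11·25 = 81
u_48 = 11·81 = 18
(u_48) = (18) = (u_0), so the sequence has period 48.
319 ≡ 31 (mod 48), hence u_319 = u_31 = 91.

91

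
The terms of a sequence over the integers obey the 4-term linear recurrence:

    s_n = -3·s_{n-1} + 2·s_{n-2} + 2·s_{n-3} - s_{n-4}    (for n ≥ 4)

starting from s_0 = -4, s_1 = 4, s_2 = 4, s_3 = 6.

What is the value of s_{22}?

-6241100092

s_4 = -3·6 + 2·4 + 2·4 + -1·-4 = 2
s_5 = -3·2 + 2·6 + 2·4 + -1·4 = 10
s_6 = -3·10 + 2·2 + 2·6 + -1·4 = -18
s_7 = -3·-18 + 2·10 + 2·2 + -1·6 = 72
s_8 = -3·72 + 2·-18 + 2·10 + -1·2 = -234
s_9 = -3·-234 + 2·72 + 2·-18 + -1·10 = 800
s_10 = -3·800 + 2·-234 + 2·72 + -1·-18 = -2706
s_11 = -3·-2706 + 2·800 + 2·-234 + -1·72 = 9178
s_12 = -3·9178 + 2·-2706 + 2·800 + -1·-234 = -31112
s_13 = -3·-31112 + 2·9178 + 2·-2706 + -1·800 = 105480
s_14 = -3·105480 + 2·-31112 + 2·9178 + -1·-2706 = -357602
s_15 = -3·-357602 + 2·105480 + 2·-31112 + -1·9178 = 1212364
s_16 = -3·1212364 + 2·-357602 + 2·105480 + -1·-31112 = -4110224
s_17 = -3·-4110224 + 2·1212364 + 2·-357602 + -1·105480 = 13934716
s_18 = -3·13934716 + 2·-4110224 + 2·1212364 + -1·-357602 = -47242266
s_19 = -3·-47242266 + 2·13934716 + 2·-4110224 + -1·1212364 = 160163418
s_20 = -3·160163418 + 2·-47242266 + 2·13934716 + -1·-4110224 = -542995130
s_21 = -3·-542995130 + 2·160163418 + 2·-47242266 + -1·13934716 = 1840892978
s_22 = -3·1840892978 + 2·-542995130 + 2·160163418 + -1·-47242266 = -6241100092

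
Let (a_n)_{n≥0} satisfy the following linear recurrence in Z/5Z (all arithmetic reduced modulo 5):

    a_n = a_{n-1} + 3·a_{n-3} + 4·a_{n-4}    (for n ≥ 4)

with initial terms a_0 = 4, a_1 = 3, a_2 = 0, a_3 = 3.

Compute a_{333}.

a_4 = 1·3 + 0·0 + 3·3 + 4·4 = 3
a_5 = 1·3 + 0·3 + 3·0 + 4·3 = 0
a_6 = 1·0 + 0·3 + 3·3 + 4·0 = 4
a_7 = 1·4 + 0·0 + 3·3 + 4·3 = 0
a_8 = 1·0 + 0·4 + 3·0 + 4·3 = 2
a_9 = 1·2 + 0·0 + 3·4 + 4·0 = 4
a_10 = 1·4 + 0·2 + 3·0 + 4·4 = 0
a_11 = 1·0 + 0·4 + 3·2 + 4·0 = 1
a_12 = 1·1 + 0·0 + 3·4 + 4·2 = 1
a_13 = 1·1 + 0·1 + 3·0 + 4·4 = 2
a_14 = 1·2 + 0·1 + 3·1 + 4·0 = 0
a_15 = 1·0 + 0·2 + 3·1 + 4·1 = 2
a_16 = 1·2 + 0·0 + 3·2 + 4·1 = 2
a_17 = 1·2 + 0·2 + 3·0 + 4·2 = 0
a_18 = 1·0 + 0·2 + 3·2 + 4·0 = 1
a_19 = 1·1 + 0·0 + 3·2 + 4·2 = 0
a_20 = 1·0 + 0·1 + 3·0 + 4·2 = 3
a_21 = 1·3 + 0·0 + 3·1 + 4·0 = 1
a_22 = 1·1 + 0·3 + 3·0 + 4·1 = 0
a_23 = 1·0 + 0·1 + 3·3 + 4·0 = 4
a_24 = 1·4 + 0·0 + 3·1 + 4·3 = 4
a_25 = 1·4 + 0·4 + 3·0 + 4·1 = 3
a_26 = 1·3 + 0·4 + 3·4 + 4·0 = 0
a_27 = 1·0 + 0·3 + 3·4 + 4·4 = 3
(a_24, a_25, a_26, a_27) = (4, 3, 0, 3) = (a_0, a_1, a_2, a_3), so the sequence has period 24.
333 ≡ 21 (mod 24), hence a_333 = a_21 = 1.

1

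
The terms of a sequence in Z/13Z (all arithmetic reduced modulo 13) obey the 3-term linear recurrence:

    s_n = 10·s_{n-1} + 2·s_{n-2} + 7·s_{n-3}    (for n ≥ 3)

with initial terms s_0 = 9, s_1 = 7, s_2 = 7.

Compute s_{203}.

s_3 = 10·7 + 2·7 + 7·9 = 4
s_4 = 10·4 + 2·7 + 7·7 = 12
s_5 = 10·12 + 2·4 + 7·7 = 8
s_6 = 10·8 + 2·12 + 7·4 = 2
s_7 = 10·2 + 2·8 + 7·12 = 3
s_8 = 10·3 + 2·2 + 7·8 = 12
Continuing the recurrence:
  s_9 = 10;  s_10 = 2;  s_11 = 7;  s_12 = 1;  s_13 = 12;  s_14 = 2
  s_15 = 12;  s_16 = 0;  s_17 = 12;  s_18 = 9;  s_19 = 10;  s_20 = 7
  s_21 = 10;  s_22 = 2;  s_23 = 11;  s_24 = 2;  s_25 = 4;  s_26 = 4
  s_27 = 10;  s_28 = 6;  s_29 = 4;  s_30 = 5;  s_31 = 9;  s_32 = 11
  s_33 = 7;  s_34 = 12;  s_35 = 3;  s_36 = 12;  s_37 = 2;  s_38 = 0
  s_39 = 10;  s_40 = 10;  s_41 = 3;  s_42 = 3;  s_43 = 2;  s_44 = 8
  s_45 = 1;  s_46 = 1;  s_47 = 3;  s_48 = 0;  s_49 = 0;  s_50 = 8
  s_51 = 2;  s_52 = 10;  s_53 = 4;  s_54 = 9;  s_55 = 12;  s_56 = 10
  s_57 = 5;  s_58 = 11;  s_59 = 8;  s_60 = 7;  s_61 = 7;  s_62 = 10
  s_63 = 7;  s_64 = 9;  s_65 = 5;  s_66 = 0;  s_67 = 8;  s_68 = 11
  s_69 = 9;  s_70 = 12;  s_71 = 7;  s_72 = 1;  s_73 = 4;  s_74 = 0
  s_75 = 2;  s_76 = 9;  s_77 = 3;  s_78 = 10;  s_79 = 0;  s_80 = 2
  s_81 = 12;  s_82 = 7;  s_83 = 4;  s_84 = 8;  s_85 = 7;  s_86 = 10
  s_87 = 1;  s_88 = 1;  s_89 = 4;  s_90 = 10;  s_91 = 11;  s_92 = 2
  s_93 = 8;  s_94 = 5;  s_95 = 2;  s_96 = 8;  s_97 = 2;  s_98 = 11
  s_99 = 1;  s_100 = 7;  s_101 = 6;  s_102 = 3;  s_103 = 0;  s_104 = 9
  s_105 = 7;  s_106 = 10;  s_107 = 8;  s_108 = 6;  s_109 = 3;  s_110 = 7
  s_111 = 1;  s_112 = 6;  s_113 = 7;  s_114 = 11;  s_115 = 10;  s_116 = 2
  s_117 = 0;  s_118 = 9;  s_119 = 0;  s_120 = 5;  s_121 = 9;  s_122 = 9
  s_123 = 0;  s_124 = 3;  s_125 = 2;  s_126 = 0;  s_127 = 12;  s_128 = 4
  s_129 = 12;  s_130 = 4;  s_131 = 1;  s_132 = 11;  s_133 = 10;  s_134 = 12
  s_135 = 9;  s_136 = 2;  s_137 = 5;  s_138 = 0;  s_139 = 11;  s_140 = 2
  s_141 = 3;  s_142 = 7;  s_143 = 12;  s_144 = 12;  s_145 = 11;  s_146 = 10
  s_147 = 11;  s_148 = 12;  s_149 = 4;  s_150 = 11;  s_151 = 7;  s_152 = 3
  s_153 = 4;  s_154 = 4;  s_155 = 4;  s_156 = 11;  s_157 = 3;  s_158 = 2
  s_159 = 12;  s_160 = 2;  s_161 = 6;  s_162 = 5;  s_163 = 11;  s_164 = 6
  s_165 = 0;  s_166 = 11;  s_167 = 9;  s_168 = 8;  s_169 = 6;  s_170 = 9
  s_171 = 2;  s_172 = 2;  s_173 = 9;  s_174 = 4;  s_175 = 7;  s_176 = 11
  s_177 = 9;  s_178 = 5;  s_179 = 2;  s_180 = 2;  s_181 = 7;  s_182 = 10
  s_183 = 11;  s_184 = 10;  s_185 = 10;  s_186 = 2;  s_187 = 6;  s_188 = 4
  s_189 = 1;  s_190 = 8;  s_191 = 6;  s_192 = 5;  s_193 = 1;  s_194 = 10
  s_195 = 7;  s_196 = 6;  s_197 = 1;  s_198 = 6;  s_199 = 0;  s_200 = 6
  s_201 = 11
s_202 = 10·11 + 2·6 + 7·0 = 5
s_203 = 10·5 + 2·11 + 7·6 = 10

10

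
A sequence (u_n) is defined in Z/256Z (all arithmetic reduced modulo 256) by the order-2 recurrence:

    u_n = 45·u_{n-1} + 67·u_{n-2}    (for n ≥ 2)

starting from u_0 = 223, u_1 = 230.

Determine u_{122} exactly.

171

u_2 = 45·230 + 67·223 = 203
u_3 = 45·203 + 67·230 = 225
u_4 = 45·225 + 67·203 = 174
u_5 = 45·174 + 67·225 = 121
u_6 = 45·121 + 67·174 = 207
u_7 = 45·207 + 67·121 = 14
u_8 = 45·14 + 67·207 = 163
u_9 = 45·163 + 67·14 = 81
u_10 = 45·81 + 67·163 = 230
u_11 = 45·230 + 67·81 = 161
u_12 = 45·161 + 67·230 = 127
u_13 = 45·127 + 67·161 = 118
u_14 = 45·118 + 67·127 = 251
u_15 = 45·251 + 67·118 = 1
u_16 = 45·1 + 67·251 = 222
u_17 = 45·222 + 67·1 = 73
u_18 = 45·73 + 67·222 = 239
u_19 = 45·239 + 67·73 = 30
u_20 = 45·30 + 67·239 = 211
u_21 = 45·211 + 67·30 = 241
u_22 = 45·241 + 67·211 = 150
u_23 = 45·150 + 67·241 = 113
u_24 = 45·113 + 67·150 = 31
u_25 = 45·31 + 67·113 = 6
u_26 = 45·6 + 67·31 = 43
u_27 = 45·43 + 67·6 = 33
u_28 = 45·33 + 67·43 = 14
u_29 = 45·14 + 67·33 = 25
u_30 = 45·25 + 67·14 = 15
u_31 = 45·15 + 67·25 = 46
u_32 = 45·46 + 67·15 = 3
u_33 = 45·3 + 67·46 = 145
u_34 = 45·145 + 67·3 = 70
u_35 = 45·70 + 67·145 = 65
u_36 = 45·65 + 67·70 = 191
u_37 = 45·191 + 67·65 = 150
u_38 = 45·150 + 67·191 = 91
u_39 = 45·91 + 67·150 = 65
u_40 = 45·65 + 67·91 = 62
u_41 = 45·62 + 67·65 = 233
u_42 = 45·233 + 67·62 = 47
u_43 = 45·47 + 67·233 = 62
u_44 = 45·62 + 67·47 = 51
u_45 = 45·51 + 67·62 = 49
u_46 = 45·49 + 67·51 = 246
u_47 = 45·246 + 67·49 = 17
u_48 = 45·17 + 67·246 = 95
u_49 = 45·95 + 67·17 = 38
u_50 = 45·38 + 67·95 = 139
u_51 = 45·139 + 67·38 = 97
u_52 = 45·97 + 67·139 = 110
u_53 = 45·110 + 67·97 = 185
u_54 = 45·185 + 67·110 = 79
u_55 = 45·79 + 67·185 = 78
u_56 = 45·78 + 67·79 = 99
u_57 = 45·99 + 67·78 = 209
u_58 = 45·209 + 67·99 = 166
u_59 = 45·166 + 67·209 = 225
u_60 = 45·225 + 67·166 = 255
u_61 = 45·255 + 67·225 = 182
u_62 = 45·182 + 67·255 = 187
u_63 = 45·187 + 67·182 = 129
u_64 = 45·129 + 67·187 = 158
u_65 = 45·158 + 67·129 = 137
u_66 = 45·137 + 67·158 = 111
u_67 = 45·111 + 67·137 = 94
u_68 = 45·94 + 67·111 = 147
u_69 = 45·147 + 67·94 = 113
u_70 = 45·113 + 67·147 = 86
u_71 = 45·86 + 67·113 = 177
u_72 = 45·177 + 67·86 = 159
u_73 = 45·159 + 67·177 = 70
u_74 = 45·70 + 67·159 = 235
u_75 = 45·235 + 67·70 = 161
u_76 = 45·161 + 67·235 = 206
u_77 = 45·206 + 67·161 = 89
u_78 = 45·89 + 67·206 = 143
u_79 = 45·143 + 67·89 = 110
u_80 = 45·110 + 67·143 = 195
u_81 = 45·195 + 67·110 = 17
u_82 = 45·17 + 67·195 = 6
u_83 = 45·6 + 67·17 = 129
u_84 = 45·129 + 67·6 = 63
u_85 = 45·63 + 67·129 = 214
u_86 = 45·214 + 67·63 = 27
u_87 = 45·27 + 67·214 = 193
u_88 = 45·193 + 67·27 = 254
u_89 = 45·254 + 67·193 = 41
u_90 = 45·41 + 67·254 = 175
u_91 = 45·175 + 67·41 = 126
u_92 = 45·126 + 67·175 = 243
u_93 = 45·243 + 67·126 = 177
u_94 = 45·177 + 67·243 = 182
u_95 = 45·182 + 67·177 = 81
u_96 = 45·81 + 67·182 = 223
u_97 = 45·223 + 67·81 = 102
u_98 = 45·102 + 67·223 = 75
u_99 = 45·75 + 67·102 = 225
u_100 = 45·225 + 67·75 = 46
u_101 = 45·46 + 67·225 = 249
u_102 = 45·249 + 67·46 = 207
u_103 = 45·207 + 67·249 = 142
u_104 = 45·142 + 67·207 = 35
u_105 = 45·35 + 67·142 = 81
u_106 = 45·81 + 67·35 = 102
u_107 = 45·102 + 67·81 = 33
u_108 = 45·33 + 67·102 = 127
u_109 = 45·127 + 67·33 = 246
u_110 = 45·246 + 67·127 = 123
u_111 = 45·123 + 67·246 = 1
u_112 = 45·1 + 67·123 = 94
u_113 = 45·94 + 67·1 = 201
u_114 = 45·201 + 67·94 = 239
u_115 = 45·239 + 67·201 = 158
u_116 = 45·158 + 67·239 = 83
u_117 = 45·83 + 67·158 = 241
u_118 = 45·241 + 67·83 = 22
u_119 = 45·22 + 67·241 = 241
u_120 = 45·241 + 67·22 = 31
u_121 = 45·31 + 67·241 = 134
u_122 = 45·134 + 67·31 = 171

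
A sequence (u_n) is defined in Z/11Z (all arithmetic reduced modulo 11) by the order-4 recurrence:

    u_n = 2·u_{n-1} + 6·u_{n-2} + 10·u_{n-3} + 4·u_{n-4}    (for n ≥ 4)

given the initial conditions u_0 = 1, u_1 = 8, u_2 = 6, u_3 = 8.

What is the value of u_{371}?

u_4 = 2·8 + 6·6 + 10·8 + 4·1 = 4
u_5 = 2·4 + 6·8 + 10·6 + 4·8 = 5
u_6 = 2·5 + 6·4 + 10·8 + 4·6 = 6
u_7 = 2·6 + 6·5 + 10·4 + 4·8 = 4
u_8 = 2·4 + 6·6 + 10·5 + 4·4 = 0
u_9 = 2·0 + 6·4 + 10·6 + 4·5 = 5
u_10 = 2·5 + 6·0 + 10·4 + 4·6 = 8
u_11 = 2·8 + 6·5 + 10·0 + 4·4 = 7
u_12 = 2·7 + 6·8 + 10·5 + 4·0 = 2
u_13 = 2·2 + 6·7 + 10·8 + 4·5 = 3
u_14 = 2·3 + 6·2 + 10·7 + 4·8 = 10
u_15 = 2·10 + 6·3 + 10·2 + 4·7 = 9
u_16 = 2·9 + 6·10 + 10·3 + 4·2 = 6
u_17 = 2·6 + 6·9 + 10·10 + 4·3 = 2
u_18 = 2·2 + 6·6 + 10·9 + 4·10 = 5
u_19 = 2·5 + 6·2 + 10·6 + 4·9 = 8
u_20 = 2·8 + 6·5 + 10·2 + 4·6 = 2
u_21 = 2·2 + 6·8 + 10·5 + 4·2 = 0
u_22 = 2·0 + 6·2 + 10·8 + 4·5 = 2
u_23 = 2·2 + 6·0 + 10·2 + 4·8 = 1
u_24 = 2·1 + 6·2 + 10·0 + 4·2 = 0
u_25 = 2·0 + 6·1 + 10·2 + 4·0 = 4
u_26 = 2·4 + 6·0 + 10·1 + 4·2 = 4
u_27 = 2·4 + 6·4 + 10·0 + 4·1 = 3
u_28 = 2·3 + 6·4 + 10·4 + 4·0 = 4
u_29 = 2·4 + 6·3 + 10·4 + 4·4 = 5
u_30 = 2·5 + 6·4 + 10·3 + 4·4 = 3
u_31 = 2·3 + 6·5 + 10·4 + 4·3 = 0
u_32 = 2·0 + 6·3 + 10·5 + 4·4 = 7
u_33 = 2·7 + 6·0 + 10·3 + 4·5 = 9
u_34 = 2·9 + 6·7 + 10·0 + 4·3 = 6
u_35 = 2·6 + 6·9 + 10·7 + 4·0 = 4
u_36 = 2·4 + 6·6 + 10·9 + 4·7 = 8
u_37 = 2·8 + 6·4 + 10·6 + 4·9 = 4
u_38 = 2·4 + 6·8 + 10·4 + 4·6 = 10
u_39 = 2·10 + 6·4 + 10·8 + 4·4 = 8
u_40 = 2·8 + 6·10 + 10·4 + 4·8 = 5
u_41 = 2·5 + 6·8 + 10·10 + 4·4 = 9
u_42 = 2·9 + 6·5 + 10·8 + 4·10 = 3
u_43 = 2·3 + 6·9 + 10·5 + 4·8 = 10
u_44 = 2·10 + 6·3 + 10·9 + 4·5 = 5
u_45 = 2·5 + 6·10 + 10·3 + 4·9 = 4
u_46 = 2·4 + 6·5 + 10·10 + 4·3 = 7
u_47 = 2·7 + 6·4 + 10·5 + 4·10 = 7
u_48 = 2·7 + 6·7 + 10·4 + 4·5 = 6
u_49 = 2·6 + 6·7 + 10·7 + 4·4 = 8
u_50 = 2·8 + 6·6 + 10·7 + 4·7 = 7
u_51 = 2·7 + 6·8 + 10·6 + 4·7 = 7
u_52 = 2·7 + 6·7 + 10·8 + 4·6 = 6
u_53 = 2·6 + 6·7 + 10·7 + 4·8 = 2
u_54 = 2·2 + 6·6 + 10·7 + 4·7 = 6
u_55 = 2·6 + 6·2 + 10·6 + 4·7 = 2
u_56 = 2·2 + 6·6 + 10·2 + 4·6 = 7
u_57 = 2·7 + 6·2 + 10·6 + 4·2 = 6
u_58 = 2·6 + 6·7 + 10·2 + 4·6 = 10
u_59 = 2·10 + 6·6 + 10·7 + 4·2 = 2
u_60 = 2·2 + 6·10 + 10·6 + 4·7 = 9
u_61 = 2·9 + 6·2 + 10·10 + 4·6 = 0
u_62 = 2·0 + 6·9 + 10·2 + 4·10 = 4
u_63 = 2·4 + 6·0 + 10·9 + 4·2 = 7
u_64 = 2·7 + 6·4 + 10·0 + 4·9 = 8
u_65 = 2·8 + 6·7 + 10·4 + 4·0 = 10
u_66 = 2·10 + 6·8 + 10·7 + 4·4 = 0
u_67 = 2·0 + 6·10 + 10·8 + 4·7 = 3
u_68 = 2·3 + 6·0 + 10·10 + 4·8 = 6
u_69 = 2·6 + 6·3 + 10·0 + 4·10 = 4
u_70 = 2·4 + 6·6 + 10·3 + 4·0 = 8
u_71 = 2·8 + 6·4 + 10·6 + 4·3 = 2
u_72 = 2·2 + 6·8 + 10·4 + 4·6 = 6
u_73 = 2·6 + 6·2 + 10·8 + 4·4 = 10
u_74 = 2·10 + 6·6 + 10·2 + 4·8 = 9
u_75 = 2·9 + 6·10 + 10·6 + 4·2 = 3
u_76 = 2·3 + 6·9 + 10·10 + 4·6 = 8
u_77 = 2·8 + 6·3 + 10·9 + 4·10 = 10
u_78 = 2·10 + 6·8 + 10·3 + 4·9 = 2
u_79 = 2·2 + 6·10 + 10·8 + 4·3 = 2
u_80 = 2·2 + 6·2 + 10·10 + 4·8 = 5
u_81 = 2·5 + 6·2 + 10·2 + 4·10 = 5
u_82 = 2·5 + 6·5 + 10·2 + 4·2 = 2
u_83 = 2·2 + 6·5 + 10·5 + 4·2 = 4
u_84 = 2·4 + 6·2 + 10·5 + 4·5 = 2
u_85 = 2·2 + 6·4 + 10·2 + 4·5 = 2
u_86 = 2·2 + 6·2 + 10·4 + 4·2 = 9
u_87 = 2·9 + 6·2 + 10·2 + 4·4 = 0
u_88 = 2·0 + 6·9 + 10·2 + 4·2 = 5
u_89 = 2·5 + 6·0 + 10·9 + 4·2 = 9
u_90 = 2·9 + 6·5 + 10·0 + 4·9 = 7
u_91 = 2·7 + 6·9 + 10·5 + 4·0 = 8
u_92 = 2·8 + 6·7 + 10·9 + 4·5 = 3
u_93 = 2·3 + 6·8 + 10·7 + 4·9 = 6
u_94 = 2·6 + 6·3 + 10·8 + 4·7 = 6
u_95 = 2·6 + 6·6 + 10·3 + 4·8 = 0
u_96 = 2·0 + 6·6 + 10·6 + 4·3 = 9
u_97 = 2·9 + 6·0 + 10·6 + 4·6 = 3
u_98 = 2·3 + 6·9 + 10·0 + 4·6 = 7
u_99 = 2·7 + 6·3 + 10·9 + 4·0 = 1
u_100 = 2·1 + 6·7 + 10·3 + 4·9 = 0
u_101 = 2·0 + 6·1 + 10·7 + 4·3 = 0
u_102 = 2·0 + 6·0 + 10·1 + 4·7 = 5
u_103 = 2·5 + 6·0 + 10·0 + 4·1 = 3
u_104 = 2·3 + 6·5 + 10·0 + 4·0 = 3
u_105 = 2·3 + 6·3 + 10·5 + 4·0 = 8
u_106 = 2·8 + 6·3 + 10·3 + 4·5 = 7
u_107 = 2·7 + 6·8 + 10·3 + 4·3 = 5
u_108 = 2·5 + 6·7 + 10·8 + 4·3 = 1
u_109 = 2·1 + 6·5 + 10·7 + 4·8 = 2
u_110 = 2·2 + 6·1 + 10·5 + 4·7 = 0
u_111 = 2·0 + 6·2 + 10·1 + 4·5 = 9
u_112 = 2·9 + 6·0 + 10·2 + 4·1 = 9
u_113 = 2·9 + 6·9 + 10·0 + 4·2 = 3
u_114 = 2·3 + 6·9 + 10·9 + 4·0 = 7
u_115 = 2·7 + 6·3 + 10·9 + 4·9 = 4
u_116 = 2·4 + 6·7 + 10·3 + 4·9 = 6
u_117 = 2·6 + 6·4 + 10·7 + 4·3 = 8
u_118 = 2·8 + 6·6 + 10·4 + 4·7 = 10
u_119 = 2·10 + 6·8 + 10·6 + 4·4 = 1
u_120 = 2·1 + 6·10 + 10·8 + 4·6 = 1
u_121 = 2·1 + 6·1 + 10·10 + 4·8 = 8
u_122 = 2·8 + 6·1 + 10·1 + 4·10 = 6
u_123 = 2·6 + 6·8 + 10·1 + 4·1 = 8
(u_120, u_121, u_122, u_123) = (1, 8, 6, 8) = (u_0, u_1, u_2, u_3), so the sequence has period 120.
371 ≡ 11 (mod 120), hence u_371 = u_11 = 7.

7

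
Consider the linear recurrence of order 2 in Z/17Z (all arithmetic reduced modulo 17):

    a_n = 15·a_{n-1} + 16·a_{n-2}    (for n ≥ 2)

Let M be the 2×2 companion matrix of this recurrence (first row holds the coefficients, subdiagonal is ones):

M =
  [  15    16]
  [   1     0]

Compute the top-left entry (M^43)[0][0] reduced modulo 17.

(M^43)[0][0] is the top entry after applying M 43 times to the unit state (1, 0). Equivalently it is h_{44} for the auxiliary sequence (h_n) obeying the same recurrence with h_1 = 1 and h_i = 0 for 0 ≤ i < 1:
h_2 = 15·1 + 16·0 = 15
h_3 = 15·15 + 16·1 = 3
h_4 = 15·3 + 16·15 = 13
h_5 = 15·13 + 16·3 = 5
h_6 = 15·5 + 16·13 = 11
h_7 = 15·11 + 16·5 = 7
h_8 = 15·7 + 16·11 = 9
h_9 = 15·9 + 16·7 = 9
h_10 = 15·9 + 16·9 = 7
h_11 = 15·7 + 16·9 = 11
h_12 = 15·11 + 16·7 = 5
h_13 = 15·5 + 16·11 = 13
h_14 = 15·13 + 16·5 = 3
h_15 = 15·3 + 16·13 = 15
h_16 = 15·15 + 16·3 = 1
h_17 = 15·1 + 16·15 = 0
h_18 = 15·0 + 16·1 = 16
h_19 = 15·16 + 16·0 = 2
h_20 = 15·2 + 16·16 = 14
h_21 = 15·14 + 16·2 = 4
h_22 = 15·4 + 16·14 = 12
h_23 = 15·12 + 16·4 = 6
h_24 = 15·6 + 16·12 = 10
h_25 = 15·10 + 16·6 = 8
h_26 = 15·8 + 16·10 = 8
h_27 = 15·8 + 16·8 = 10
h_28 = 15·10 + 16·8 = 6
h_29 = 15·6 + 16·10 = 12
h_30 = 15·12 + 16·6 = 4
h_31 = 15·4 + 16·12 = 14
h_32 = 15·14 + 16·4 = 2
h_33 = 15·2 + 16·14 = 16
h_34 = 15·16 + 16·2 = 0
h_35 = 15·0 + 16·16 = 1
h_36 = 15·1 + 16·0 = 15
h_37 = 15·15 + 16·1 = 3
h_38 = 15·3 + 16·15 = 13
h_39 = 15·13 + 16·3 = 5
h_40 = 15·5 + 16·13 = 11
h_41 = 15·11 + 16·5 = 7
h_42 = 15·7 + 16·11 = 9
h_43 = 15·9 + 16·7 = 9
h_44 = 15·9 + 16·9 = 7

7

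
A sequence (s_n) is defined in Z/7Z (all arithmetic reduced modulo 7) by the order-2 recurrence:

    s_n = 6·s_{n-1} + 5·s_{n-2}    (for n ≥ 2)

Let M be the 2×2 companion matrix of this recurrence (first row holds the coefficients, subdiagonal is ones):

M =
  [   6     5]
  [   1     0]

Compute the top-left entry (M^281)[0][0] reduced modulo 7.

3

(M^281)[0][0] is the top entry after applying M 281 times to the unit state (1, 0). Equivalently it is h_{282} for the auxiliary sequence (h_n) obeying the same recurrence with h_1 = 1 and h_i = 0 for 0 ≤ i < 1:
h_2 = 6·1 + 5·0 = 6
h_3 = 6·6 + 5·1 = 6
h_4 = 6·6 + 5·6 = 3
h_5 = 6·3 + 5·6 = 6
h_6 = 6·6 + 5·3 = 2
h_7 = 6·2 + 5·6 = 0
h_8 = 6·0 + 5·2 = 3
h_9 = 6·3 + 5·0 = 4
h_10 = 6·4 + 5·3 = 4
h_11 = 6·4 + 5·4 = 2
h_12 = 6·2 + 5·4 = 4
h_13 = 6·4 + 5·2 = 6
h_14 = 6·6 + 5·4 = 0
h_15 = 6·0 + 5·6 = 2
h_16 = 6·2 + 5·0 = 5
h_17 = 6·5 + 5·2 = 5
h_18 = 6·5 + 5·5 = 6
h_19 = 6·6 + 5·5 = 5
h_20 = 6·5 + 5·6 = 4
h_21 = 6·4 + 5·5 = 0
h_22 = 6·0 + 5·4 = 6
h_23 = 6·6 + 5·0 = 1
h_24 = 6·1 + 5·6 = 1
h_25 = 6·1 + 5·1 = 4
h_26 = 6·4 + 5·1 = 1
h_27 = 6·1 + 5·4 = 5
h_28 = 6·5 + 5·1 = 0
h_29 = 6·0 + 5·5 = 4
h_30 = 6·4 + 5·0 = 3
h_31 = 6·3 + 5·4 = 3
h_32 = 6·3 + 5·3 = 5
h_33 = 6·5 + 5·3 = 3
h_34 = 6·3 + 5·5 = 1
h_35 = 6·1 + 5·3 = 0
h_36 = 6·0 + 5·1 = 5
h_37 = 6·5 + 5·0 = 2
h_38 = 6·2 + 5·5 = 2
h_39 = 6·2 + 5·2 = 1
h_40 = 6·1 + 5·2 = 2
h_41 = 6·2 + 5·1 = 3
h_42 = 6·3 + 5·2 = 0
h_43 = 6·0 + 5·3 = 1
(h_42, h_43) = (0, 1) = (h_0, h_1), so the sequence has period 42.
282 ≡ 30 (mod 42), hence h_282 = h_30 = 3.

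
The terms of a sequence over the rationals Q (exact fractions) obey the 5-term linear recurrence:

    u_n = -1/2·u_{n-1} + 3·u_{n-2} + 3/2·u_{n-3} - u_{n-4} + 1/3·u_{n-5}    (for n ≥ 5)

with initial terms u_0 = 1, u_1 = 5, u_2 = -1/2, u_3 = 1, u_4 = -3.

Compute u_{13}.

u_5 = -1/2·-3 + 3·1 + 3/2·-1/2 + -1·5 + 1/3·1 = -11/12
u_6 = -1/2·-11/12 + 3·-3 + 3/2·1 + -1·-1/2 + 1/3·5 = -39/8
u_7 = -1/2·-39/8 + 3·-11/12 + 3/2·-3 + -1·1 + 1/3·-1/2 = -287/48
u_8 = -1/2·-287/48 + 3·-39/8 + 3/2·-11/12 + -1·-3 + 1/3·1 = -929/96
u_9 = -1/2·-929/96 + 3·-287/48 + 3/2·-39/8 + -1·-11/12 + 1/3·-3 = -3935/192
u_10 = -1/2·-3935/192 + 3·-929/96 + 3/2·-287/48 + -1·-39/8 + 1/3·-11/12 = -26707/1152
u_11 = -1/2·-26707/1152 + 3·-3935/192 + 3/2·-929/96 + -1·-287/48 + 1/3·-39/8 = -138365/2304
u_12 = -1/2·-138365/2304 + 3·-26707/1152 + 3/2·-3935/192 + -1·-929/96 + 1/3·-287/48 = -288371/4608
u_13 = -1/2·-288371/4608 + 3·-138365/2304 + 3/2·-26707/1152 + -1·-3935/192 + 1/3·-929/96 = -1533341/9216

-1533341/9216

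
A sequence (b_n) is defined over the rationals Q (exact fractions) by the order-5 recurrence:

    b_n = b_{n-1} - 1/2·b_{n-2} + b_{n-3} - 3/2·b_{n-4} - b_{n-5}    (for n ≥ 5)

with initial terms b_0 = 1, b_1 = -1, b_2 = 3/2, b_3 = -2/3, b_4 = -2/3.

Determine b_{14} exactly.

59/192

b_5 = 1·-2/3 + -1/2·-2/3 + 1·3/2 + -3/2·-1 + -1·1 = 5/3
b_6 = 1·5/3 + -1/2·-2/3 + 1·-2/3 + -3/2·3/2 + -1·-1 = 1/12
b_7 = 1·1/12 + -1/2·5/3 + 1·-2/3 + -3/2·-2/3 + -1·3/2 = -23/12
b_8 = 1·-23/12 + -1/2·1/12 + 1·5/3 + -3/2·-2/3 + -1·-2/3 = 11/8
b_9 = 1·11/8 + -1/2·-23/12 + 1·1/12 + -3/2·5/3 + -1·-2/3 = 7/12
b_10 = 1·7/12 + -1/2·11/8 + 1·-23/12 + -3/2·1/12 + -1·5/3 = -61/16
b_11 = 1·-61/16 + -1/2·7/12 + 1·11/8 + -3/2·-23/12 + -1·1/12 = 1/16
b_12 = 1·1/16 + -1/2·-61/16 + 1·7/12 + -3/2·11/8 + -1·-23/12 = 77/32
b_13 = 1·77/32 + -1/2·1/16 + 1·-61/16 + -3/2·7/12 + -1·11/8 = -59/16
b_14 = 1·-59/16 + -1/2·77/32 + 1·1/16 + -3/2·-61/16 + -1·7/12 = 59/192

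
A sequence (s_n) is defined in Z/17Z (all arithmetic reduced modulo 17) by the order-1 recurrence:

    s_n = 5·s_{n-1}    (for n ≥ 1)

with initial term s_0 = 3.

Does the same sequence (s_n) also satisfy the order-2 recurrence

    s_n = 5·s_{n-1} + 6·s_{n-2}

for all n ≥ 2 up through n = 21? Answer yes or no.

no

Terms s_0..s_21: 3, 15, 7, 1, 5, 8, 6, 13, 14, 2, 10, 16, 12, 9, 11, 4, 3, 15, 7, 1, 5, 8
n=2: candidate gives 8, actual s_2 = 7 ✗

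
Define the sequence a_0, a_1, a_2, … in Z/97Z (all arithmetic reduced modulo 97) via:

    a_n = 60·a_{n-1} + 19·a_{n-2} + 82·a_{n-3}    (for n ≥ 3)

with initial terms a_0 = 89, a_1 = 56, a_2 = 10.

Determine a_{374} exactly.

a_3 = 60·10 + 19·56 + 82·89 = 38
a_4 = 60·38 + 19·10 + 82·56 = 78
a_5 = 60·78 + 19·38 + 82·10 = 14
a_6 = 60·14 + 19·78 + 82·38 = 6
a_7 = 60·6 + 19·14 + 82·78 = 38
a_8 = 60·38 + 19·6 + 82·14 = 50
Continuing the recurrence:
  a_9 = 43;  a_10 = 50;  a_11 = 60;  a_12 = 25;  a_13 = 47;  a_14 = 67
  a_15 = 76;  a_16 = 84;  a_17 = 47;  a_18 = 75;  a_19 = 59;  a_20 = 89
  a_21 = 1;  a_22 = 90;  a_23 = 10;  a_24 = 64;  a_25 = 61;  a_26 = 70
  a_27 = 34;  a_28 = 30;  a_29 = 38;  a_30 = 12;  a_31 = 22;  a_32 = 8
  a_33 = 39;  a_34 = 28;  a_35 = 70;  a_36 = 73;  a_37 = 52;  a_38 = 62
  a_39 = 24;  a_40 = 92;  a_41 = 2;  a_42 = 53;  a_43 = 92;  a_44 = 95
  a_45 = 57;  a_46 = 62;  a_47 = 80;  a_48 = 79;  a_49 = 92;  a_50 = 1
  a_51 = 41;  a_52 = 32;  a_53 = 65;  a_54 = 13;  a_55 = 80;  a_56 = 95
  a_57 = 41;  a_58 = 58;  a_59 = 21;  a_60 = 1;  a_61 = 74;  a_62 = 70
  a_63 = 62;  a_64 = 60;  a_65 = 42;  a_66 = 14;  a_67 = 59;  a_68 = 72
  a_69 = 90;  a_70 = 63;  a_71 = 45;  a_72 = 25;  a_73 = 52;  a_74 = 10
  a_75 = 49;  a_76 = 22;  a_77 = 64;  a_78 = 31;  a_79 = 30;  a_80 = 71
  a_81 = 0;  a_82 = 26;  a_83 = 10;  a_84 = 27;  a_85 = 62;  a_86 = 9
  a_87 = 52;  a_88 = 33;  a_89 = 20;  a_90 = 77;  a_91 = 43;  a_92 = 57
  a_93 = 75;  a_94 = 88;  a_95 = 30;  a_96 = 19;  a_97 = 2;  a_98 = 31
  a_99 = 61;  a_100 = 48;  a_101 = 82;  a_102 = 67;  a_103 = 8;  a_104 = 38
  a_105 = 69;  a_106 = 86;  a_107 = 81;  a_108 = 27;  a_109 = 26;  a_110 = 82
  a_111 = 62;  a_112 = 38;  a_113 = 94;  a_114 = 0;  a_115 = 52;  a_116 = 61
  a_117 = 89;  a_118 = 93;  a_119 = 51;  a_120 = 0;  a_121 = 59;  a_122 = 59
  a_123 = 5;  a_124 = 51;  a_125 = 39;  a_126 = 33;  a_127 = 16;  a_128 = 32
  a_129 = 80;  a_130 = 27;  a_131 = 41;  a_132 = 27;  a_133 = 54;  a_134 = 34
  a_135 = 42;  a_136 = 28;  a_137 = 28;  a_138 = 30;  a_139 = 69;  a_140 = 22
  a_141 = 47;  a_142 = 69;  a_143 = 47;  a_144 = 31;  a_145 = 69;  a_146 = 47
  a_147 = 77;  a_148 = 16;  a_149 = 69;  a_150 = 88;  a_151 = 46;  a_152 = 2
  a_153 = 62;  a_154 = 61;  a_155 = 55;  a_156 = 37;  a_157 = 22;  a_158 = 34
  a_159 = 60;  a_160 = 36;  a_161 = 74;  a_162 = 53;  a_163 = 69;  a_164 = 60
  a_165 = 42;  a_166 = 6;  a_167 = 64;  a_168 = 26;  a_169 = 67;  a_170 = 62
  a_171 = 44;  a_172 = 0;  a_173 = 3;  a_174 = 5;  a_175 = 66;  a_176 = 33
  a_177 = 55;  a_178 = 27;  a_179 = 36;  a_180 = 5;  a_181 = 94;  a_182 = 54
  a_183 = 4;  a_184 = 50;  a_185 = 35;  a_186 = 80;  a_187 = 59;  a_188 = 73
  a_189 = 33;  a_190 = 57;  a_191 = 42;  a_192 = 4;  a_193 = 86;  a_194 = 47
  a_195 = 29;  a_196 = 82;  a_197 = 13;  a_198 = 60;  a_199 = 95;  a_200 = 49
  a_201 = 62;  a_202 = 25;  a_203 = 3;  a_204 = 16;  a_205 = 60;  a_206 = 76
  a_207 = 28;  a_208 = 90;  a_209 = 39;  a_210 = 41;  a_211 = 8;  a_212 = 92
  a_213 = 13;  a_214 = 80;  a_215 = 78;  a_216 = 88;  a_217 = 33;  a_218 = 57
  a_219 = 11;  a_220 = 84;  a_221 = 29;  a_222 = 67;  a_223 = 13;  a_224 = 66
  a_225 = 1;  a_226 = 52;  a_227 = 15;  a_228 = 30;  a_229 = 44;  a_230 = 75
  a_231 = 36;  a_232 = 15;  a_233 = 71;  a_234 = 28;  a_235 = 88;  a_236 = 91
  a_237 = 19;  a_238 = 94;  a_239 = 77;  a_240 = 10;  a_241 = 71;  a_242 = 94
  a_243 = 49;  a_244 = 72;  a_245 = 58;  a_246 = 39;  a_247 = 34;  a_248 = 68
  a_249 = 67;  a_250 = 49;  a_251 = 89;  a_252 = 28;  a_253 = 17;  a_254 = 23
  a_255 = 22;  a_256 = 47;  a_257 = 80;  a_258 = 28;  a_259 = 70;  a_260 = 40
  a_261 = 12;  a_262 = 42;  a_263 = 14;  a_264 = 3;  a_265 = 10;  a_266 = 59
  a_267 = 96;  a_268 = 38;  a_269 = 18;  a_270 = 71;  a_271 = 55;  a_272 = 14
  a_273 = 44;  a_274 = 44;  a_275 = 65;  a_276 = 2;  a_277 = 16;  a_278 = 23
  a_279 = 5;  a_280 = 12;  a_281 = 82;  a_282 = 29;  a_283 = 14;  a_284 = 64
  a_285 = 82;  a_286 = 9;  a_287 = 71;  a_288 = 0;  a_289 = 50;  a_290 = 92
  a_291 = 68;  a_292 = 34;  a_293 = 12;  a_294 = 55;  a_295 = 11;  a_296 = 70
  a_297 = 92;  a_298 = 89;  a_299 = 24;  a_300 = 5;  a_301 = 3;  a_302 = 12
  a_303 = 23;  a_304 = 11;  a_305 = 44;  a_306 = 79;  a_307 = 76;  a_308 = 66
  a_309 = 48;  a_310 = 84;  a_311 = 15;  a_312 = 30;  a_313 = 49;  a_314 = 84
  a_315 = 89;  a_316 = 90;  a_317 = 11;  a_318 = 65;  a_319 = 43;  a_320 = 61
  a_321 = 10;  a_322 = 47;  a_323 = 58;  a_324 = 52;  a_325 = 25;  a_326 = 66
  a_327 = 66;  a_328 = 86;  a_329 = 89;  a_330 = 67;  a_331 = 56;  a_332 = 0
  a_333 = 59;  a_334 = 81;  a_335 = 64;  a_336 = 32;  a_337 = 78;  a_338 = 60
  a_339 = 43;  a_340 = 28;  a_341 = 45;  a_342 = 65;  a_343 = 67;  a_344 = 21
  a_345 = 6;  a_346 = 45;  a_347 = 74;  a_348 = 64;  a_349 = 12;  a_350 = 50
  a_351 = 37;  a_352 = 80;  a_353 = 0;  a_354 = 92;  a_355 = 52;  a_356 = 18
  a_357 = 9;  a_358 = 5;  a_359 = 7;  a_360 = 89;  a_361 = 63;  a_362 = 31
  a_363 = 73;  a_364 = 47;  a_365 = 56;  a_366 = 54;  a_367 = 10;  a_368 = 10
  a_369 = 77;  a_370 = 4;  a_371 = 1;  a_372 = 48
a_373 = 60·48 + 19·1 + 82·4 = 26
a_374 = 60·26 + 19·48 + 82·1 = 32

32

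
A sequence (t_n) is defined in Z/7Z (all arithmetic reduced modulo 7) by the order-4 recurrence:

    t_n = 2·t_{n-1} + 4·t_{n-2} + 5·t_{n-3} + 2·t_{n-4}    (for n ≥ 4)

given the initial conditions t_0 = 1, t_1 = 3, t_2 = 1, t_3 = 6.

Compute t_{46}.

3

t_4 = 2·6 + 4·1 + 5·3 + 2·1 = 5
t_5 = 2·5 + 4·6 + 5·1 + 2·3 = 3
t_6 = 2·3 + 4·5 + 5·6 + 2·1 = 2
t_7 = 2·2 + 4·3 + 5·5 + 2·6 = 4
t_8 = 2·4 + 4·2 + 5·3 + 2·5 = 6
t_9 = 2·6 + 4·4 + 5·2 + 2·3 = 2
t_10 = 2·2 + 4·6 + 5·4 + 2·2 = 3
t_11 = 2·3 + 4·2 + 5·6 + 2·4 = 3
t_12 = 2·3 + 4·3 + 5·2 + 2·6 = 5
t_13 = 2·5 + 4·3 + 5·3 + 2·2 = 6
t_14 = 2·6 + 4·5 + 5·3 + 2·3 = 4
t_15 = 2·4 + 4·6 + 5·5 + 2·3 = 0
t_16 = 2·0 + 4·4 + 5·6 + 2·5 = 0
t_17 = 2·0 + 4·0 + 5·4 + 2·6 = 4
t_18 = 2·4 + 4·0 + 5·0 + 2·4 = 2
t_19 = 2·2 + 4·4 + 5·0 + 2·0 = 6
t_20 = 2·6 + 4·2 + 5·4 + 2·0 = 5
t_21 = 2·5 + 4·6 + 5·2 + 2·4 = 3
t_22 = 2·3 + 4·5 + 5·6 + 2·2 = 4
t_23 = 2·4 + 4·3 + 5·5 + 2·6 = 1
t_24 = 2·1 + 4·4 + 5·3 + 2·5 = 1
t_25 = 2·1 + 4·1 + 5·4 + 2·3 = 4
t_26 = 2·4 + 4·1 + 5·1 + 2·4 = 4
t_27 = 2·4 + 4·4 + 5·1 + 2·1 = 3
t_28 = 2·3 + 4·4 + 5·4 + 2·1 = 2
t_29 = 2·2 + 4·3 + 5·4 + 2·4 = 2
t_30 = 2·2 + 4·2 + 5·3 + 2·4 = 0
t_31 = 2·0 + 4·2 + 5·2 + 2·3 = 3
t_32 = 2·3 + 4·0 + 5·2 + 2·2 = 6
t_33 = 2·6 + 4·3 + 5·0 + 2·2 = 0
t_34 = 2·0 + 4·6 + 5·3 + 2·0 = 4
t_35 = 2·4 + 4·0 + 5·6 + 2·3 = 2
t_36 = 2·2 + 4·4 + 5·0 + 2·6 = 4
t_37 = 2·4 + 4·2 + 5·4 + 2·0 = 1
t_38 = 2·1 + 4·4 + 5·2 + 2·4 = 1
t_39 = 2·1 + 4·1 + 5·4 + 2·2 = 2
t_40 = 2·2 + 4·1 + 5·1 + 2·4 = 0
t_41 = 2·0 + 4·2 + 5·1 + 2·1 = 1
t_42 = 2·1 + 4·0 + 5·2 + 2·1 = 0
t_43 = 2·0 + 4·1 + 5·0 + 2·2 = 1
t_44 = 2·1 + 4·0 + 5·1 + 2·0 = 0
t_45 = 2·0 + 4·1 + 5·0 + 2·1 = 6
t_46 = 2·6 + 4·0 + 5·1 + 2·0 = 3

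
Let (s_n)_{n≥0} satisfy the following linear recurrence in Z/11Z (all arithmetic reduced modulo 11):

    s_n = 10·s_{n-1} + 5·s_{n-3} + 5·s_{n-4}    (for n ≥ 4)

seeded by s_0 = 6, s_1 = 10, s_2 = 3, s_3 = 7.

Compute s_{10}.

6

s_4 = 10·7 + 0·3 + 5·10 + 5·6 = 7
s_5 = 10·7 + 0·7 + 5·3 + 5·10 = 3
s_6 = 10·3 + 0·7 + 5·7 + 5·3 = 3
s_7 = 10·3 + 0·3 + 5·7 + 5·7 = 1
s_8 = 10·1 + 0·3 + 5·3 + 5·7 = 5
s_9 = 10·5 + 0·1 + 5·3 + 5·3 = 3
s_10 = 10·3 + 0·5 + 5·1 + 5·3 = 6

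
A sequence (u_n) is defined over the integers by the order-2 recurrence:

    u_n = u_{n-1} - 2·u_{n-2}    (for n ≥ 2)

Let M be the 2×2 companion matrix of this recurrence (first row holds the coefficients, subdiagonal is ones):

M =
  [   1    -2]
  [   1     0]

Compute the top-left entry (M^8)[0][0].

(M^8)[0][0] is the top entry after applying M 8 times to the unit state (1, 0). Equivalently it is h_{9} for the auxiliary sequence (h_n) obeying the same recurrence with h_1 = 1 and h_i = 0 for 0 ≤ i < 1:
h_2 = 1·1 + -2·0 = 1
h_3 = 1·1 + -2·1 = -1
h_4 = 1·-1 + -2·1 = -3
h_5 = 1·-3 + -2·-1 = -1
h_6 = 1·-1 + -2·-3 = 5
h_7 = 1·5 + -2·-1 = 7
h_8 = 1·7 + -2·5 = -3
h_9 = 1·-3 + -2·7 = -17

-17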